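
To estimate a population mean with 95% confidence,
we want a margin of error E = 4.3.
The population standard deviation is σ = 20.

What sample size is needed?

Answer: n = 84

Derivation:
z_0.025 = 1.960
n = (z×σ/E)² = (1.960×20/4.3)²
n = 83.1065
Round up: n = 84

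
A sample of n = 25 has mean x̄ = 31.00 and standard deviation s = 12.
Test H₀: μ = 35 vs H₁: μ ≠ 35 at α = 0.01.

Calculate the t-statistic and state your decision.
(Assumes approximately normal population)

df = n - 1 = 24
SE = s/√n = 12/√25 = 2.4000
t = (x̄ - μ₀)/SE = (31.00 - 35)/2.4000 = -1.6667
Critical value: t_{0.005,24} = ±2.797
p-value ≈ 0.1086
Decision: fail to reject H₀

Answer: t = -1.6667, fail to reject H₀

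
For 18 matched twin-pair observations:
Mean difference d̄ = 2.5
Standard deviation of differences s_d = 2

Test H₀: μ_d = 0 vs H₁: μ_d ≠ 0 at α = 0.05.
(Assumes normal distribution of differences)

Answer: t = 5.3034, reject H₀

Derivation:
df = n - 1 = 17
SE = s_d/√n = 2/√18 = 0.4714
t = d̄/SE = 2.5/0.4714 = 5.3034
Critical value: t_{0.025,17} = ±2.110
p-value ≈ 0.0001
Decision: reject H₀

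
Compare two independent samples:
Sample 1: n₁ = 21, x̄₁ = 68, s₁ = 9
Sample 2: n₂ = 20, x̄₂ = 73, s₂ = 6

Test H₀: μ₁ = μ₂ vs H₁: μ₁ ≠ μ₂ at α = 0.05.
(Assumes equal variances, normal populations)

Pooled variance: s²_p = [20×9² + 19×6²]/(39) = 59.0769
s_p = 7.6861
SE = s_p×√(1/n₁ + 1/n₂) = 7.6861×√(1/21 + 1/20) = 2.4014
t = (x̄₁ - x̄₂)/SE = (68 - 73)/2.4014 = -2.0821
df = 39, t-critical = ±2.023
Decision: reject H₀

Answer: t = -2.0821, reject H₀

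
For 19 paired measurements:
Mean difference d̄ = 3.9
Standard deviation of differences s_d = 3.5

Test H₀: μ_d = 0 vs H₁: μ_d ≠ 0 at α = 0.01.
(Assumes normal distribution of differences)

Answer: t = 4.8568, reject H₀

Derivation:
df = n - 1 = 18
SE = s_d/√n = 3.5/√19 = 0.8030
t = d̄/SE = 3.9/0.8030 = 4.8568
Critical value: t_{0.005,18} = ±2.878
p-value ≈ 0.0001
Decision: reject H₀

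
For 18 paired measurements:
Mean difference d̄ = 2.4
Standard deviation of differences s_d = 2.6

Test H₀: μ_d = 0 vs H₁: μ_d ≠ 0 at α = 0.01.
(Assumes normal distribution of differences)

Answer: t = 3.9164, reject H₀

Derivation:
df = n - 1 = 17
SE = s_d/√n = 2.6/√18 = 0.6128
t = d̄/SE = 2.4/0.6128 = 3.9164
Critical value: t_{0.005,17} = ±2.898
p-value ≈ 0.0011
Decision: reject H₀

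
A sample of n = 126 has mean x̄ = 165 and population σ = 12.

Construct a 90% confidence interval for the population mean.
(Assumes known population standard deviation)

Answer: (163.2415, 166.7585)

Derivation:
Confidence level: 90%, α = 0.1
z_0.05 = 1.645
SE = σ/√n = 12/√126 = 1.0690
Margin of error = 1.645 × 1.0690 = 1.7585
CI: x̄ ± margin = 165 ± 1.7585
CI: (163.2415, 166.7585)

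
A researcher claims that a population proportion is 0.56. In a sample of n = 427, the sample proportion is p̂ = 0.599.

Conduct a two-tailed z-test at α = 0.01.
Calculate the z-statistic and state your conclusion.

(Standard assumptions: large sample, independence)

Answer: z = 1.6235, fail to reject H₀

Derivation:
H₀: p = 0.56, H₁: p ≠ 0.56
Standard error: SE = √(p₀(1-p₀)/n) = √(0.56×0.44/427) = 0.024022
z-statistic: z = (p̂ - p₀)/SE = (0.599 - 0.56)/0.024022 = 1.6235
Critical value: z_0.005 = ±2.576
p-value = 0.1045
Decision: fail to reject H₀ at α = 0.01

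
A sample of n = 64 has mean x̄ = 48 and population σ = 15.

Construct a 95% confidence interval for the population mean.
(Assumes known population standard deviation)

Answer: (44.3250, 51.6750)

Derivation:
Confidence level: 95%, α = 0.05
z_0.025 = 1.960
SE = σ/√n = 15/√64 = 1.8750
Margin of error = 1.960 × 1.8750 = 3.6750
CI: x̄ ± margin = 48 ± 3.6750
CI: (44.3250, 51.6750)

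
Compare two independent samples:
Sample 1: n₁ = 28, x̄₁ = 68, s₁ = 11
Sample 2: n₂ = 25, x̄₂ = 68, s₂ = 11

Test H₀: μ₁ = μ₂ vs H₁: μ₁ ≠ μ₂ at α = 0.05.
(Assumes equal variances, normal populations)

Pooled variance: s²_p = [27×11² + 24×11²]/(51) = 121.0000
s_p = 11.0000
SE = s_p×√(1/n₁ + 1/n₂) = 11.0000×√(1/28 + 1/25) = 3.0268
t = (x̄₁ - x̄₂)/SE = (68 - 68)/3.0268 = 0.0000
df = 51, t-critical = ±2.008
Decision: fail to reject H₀

Answer: t = 0.0000, fail to reject H₀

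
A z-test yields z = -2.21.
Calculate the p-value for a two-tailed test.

Answer: p-value ≈ 0.0271

Derivation:
For z = -2.21:
p = 2×P(Z > |-2.21|) = 2×(1 - Φ(2.21)) = 0.0271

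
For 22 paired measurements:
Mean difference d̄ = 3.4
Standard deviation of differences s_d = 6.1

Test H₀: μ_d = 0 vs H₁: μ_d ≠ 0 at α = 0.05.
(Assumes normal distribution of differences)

df = n - 1 = 21
SE = s_d/√n = 6.1/√22 = 1.3005
t = d̄/SE = 3.4/1.3005 = 2.6144
Critical value: t_{0.025,21} = ±2.080
p-value ≈ 0.0162
Decision: reject H₀

Answer: t = 2.6144, reject H₀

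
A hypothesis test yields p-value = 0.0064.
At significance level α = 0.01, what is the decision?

Compare p-value to α:
0.0064 < 0.01
Decision: reject H₀

Answer: reject H₀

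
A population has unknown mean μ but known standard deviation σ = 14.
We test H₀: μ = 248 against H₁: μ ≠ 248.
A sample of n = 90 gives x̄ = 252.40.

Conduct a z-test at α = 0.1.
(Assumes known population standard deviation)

Standard error: SE = σ/√n = 14/√90 = 1.4757
z-statistic: z = (x̄ - μ₀)/SE = (252.40 - 248)/1.4757 = 2.9816
Critical value: ±1.645
p-value = 0.0029
Decision: reject H₀

Answer: z = 2.9816, reject H₀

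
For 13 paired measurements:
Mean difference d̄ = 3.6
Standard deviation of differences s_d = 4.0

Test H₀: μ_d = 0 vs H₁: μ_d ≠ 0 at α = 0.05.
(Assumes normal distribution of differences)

Answer: t = 3.2450, reject H₀

Derivation:
df = n - 1 = 12
SE = s_d/√n = 4.0/√13 = 1.1094
t = d̄/SE = 3.6/1.1094 = 3.2450
Critical value: t_{0.025,12} = ±2.179
p-value ≈ 0.0070
Decision: reject H₀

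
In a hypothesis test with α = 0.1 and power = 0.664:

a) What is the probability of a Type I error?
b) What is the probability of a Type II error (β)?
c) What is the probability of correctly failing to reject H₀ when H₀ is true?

Answer: a) 0.1, b) 0.336, c) 0.9

Derivation:
a) Type I error probability = α = 0.1
b) Power = P(reject H₀ | H₁ true) = 1 - β = 0.664, so Type II error probability = β = 1 - Power = 0.336
c) P(fail to reject H₀ | H₀ true) = 1 - α = 0.9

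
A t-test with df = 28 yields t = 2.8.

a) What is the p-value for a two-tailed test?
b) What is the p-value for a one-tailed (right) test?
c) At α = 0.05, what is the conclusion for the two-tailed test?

Answer: a) 0.0092, b) 0.0046, c) reject H₀

Derivation:
Using t-distribution with df = 28:
a) Two-tailed: p = 2×P(T > 2.8) = 0.0092
b) One-tailed: p = P(T > 2.8) = 0.0046
c) 0.0092 < 0.05, reject H₀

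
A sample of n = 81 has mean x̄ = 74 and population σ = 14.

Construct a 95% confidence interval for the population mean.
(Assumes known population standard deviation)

Answer: (70.9510, 77.0490)

Derivation:
Confidence level: 95%, α = 0.05
z_0.025 = 1.960
SE = σ/√n = 14/√81 = 1.5556
Margin of error = 1.960 × 1.5556 = 3.0490
CI: x̄ ± margin = 74 ± 3.0490
CI: (70.9510, 77.0490)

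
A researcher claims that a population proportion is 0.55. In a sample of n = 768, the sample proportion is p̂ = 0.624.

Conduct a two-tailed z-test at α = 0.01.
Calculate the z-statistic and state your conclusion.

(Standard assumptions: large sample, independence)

H₀: p = 0.55, H₁: p ≠ 0.55
Standard error: SE = √(p₀(1-p₀)/n) = √(0.55×0.45/768) = 0.017952
z-statistic: z = (p̂ - p₀)/SE = (0.624 - 0.55)/0.017952 = 4.1221
Critical value: z_0.005 = ±2.576
p-value < 0.0001
Decision: reject H₀ at α = 0.01

Answer: z = 4.1221, reject H₀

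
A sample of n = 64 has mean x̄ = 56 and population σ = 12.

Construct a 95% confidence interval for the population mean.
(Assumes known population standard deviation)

Answer: (53.0600, 58.9400)

Derivation:
Confidence level: 95%, α = 0.05
z_0.025 = 1.960
SE = σ/√n = 12/√64 = 1.5000
Margin of error = 1.960 × 1.5000 = 2.9400
CI: x̄ ± margin = 56 ± 2.9400
CI: (53.0600, 58.9400)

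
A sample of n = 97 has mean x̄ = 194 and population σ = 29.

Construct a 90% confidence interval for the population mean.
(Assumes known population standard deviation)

Answer: (189.1563, 198.8437)

Derivation:
Confidence level: 90%, α = 0.1
z_0.05 = 1.645
SE = σ/√n = 29/√97 = 2.9445
Margin of error = 1.645 × 2.9445 = 4.8437
CI: x̄ ± margin = 194 ± 4.8437
CI: (189.1563, 198.8437)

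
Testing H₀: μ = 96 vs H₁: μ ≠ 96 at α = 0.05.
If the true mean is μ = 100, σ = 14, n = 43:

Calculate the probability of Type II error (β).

SE = σ/√n = 14/√43 = 2.1350
Critical values: μ₀ ± z_0.025×SE = 96 ± 1.960×2.1350
Acceptance region: (91.8154, 100.1846)
Under H₁ (μ = 100): z_high = (100.1846 - 100)/2.1350 = 0.0865, z_low = (91.8154 - 100)/2.1350 = -3.8335
β = P(not reject | H₁) = Φ(0.0865) - Φ(-3.8335) ≈ 0.5344

Answer: β ≈ 0.5344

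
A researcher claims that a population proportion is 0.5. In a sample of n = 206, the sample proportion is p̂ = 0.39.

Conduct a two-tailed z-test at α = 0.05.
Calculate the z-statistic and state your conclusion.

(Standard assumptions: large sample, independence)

Answer: z = -3.1576, reject H₀

Derivation:
H₀: p = 0.5, H₁: p ≠ 0.5
Standard error: SE = √(p₀(1-p₀)/n) = √(0.5×0.5/206) = 0.034837
z-statistic: z = (p̂ - p₀)/SE = (0.39 - 0.5)/0.034837 = -3.1576
Critical value: z_0.025 = ±1.960
p-value = 0.0016
Decision: reject H₀ at α = 0.05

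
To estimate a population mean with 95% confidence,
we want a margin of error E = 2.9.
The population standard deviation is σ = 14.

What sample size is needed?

Answer: n = 90

Derivation:
z_0.025 = 1.960
n = (z×σ/E)² = (1.960×14/2.9)²
n = 89.5307
Round up: n = 90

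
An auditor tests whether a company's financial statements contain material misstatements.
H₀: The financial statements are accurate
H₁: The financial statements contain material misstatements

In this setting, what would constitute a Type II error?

Answer: Failing to detect material misstatements that are actually present

Derivation:
Type I error (α): Rejecting H₀ when H₀ is true
Type II error (β): Failing to reject H₀ when H₁ is true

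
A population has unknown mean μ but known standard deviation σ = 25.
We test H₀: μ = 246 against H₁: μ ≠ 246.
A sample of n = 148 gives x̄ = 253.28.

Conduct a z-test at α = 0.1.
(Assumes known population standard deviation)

Standard error: SE = σ/√n = 25/√148 = 2.0550
z-statistic: z = (x̄ - μ₀)/SE = (253.28 - 246)/2.0550 = 3.5426
Critical value: ±1.645
p-value = 0.0004
Decision: reject H₀

Answer: z = 3.5426, reject H₀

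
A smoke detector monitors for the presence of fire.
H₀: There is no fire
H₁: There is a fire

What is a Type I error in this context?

A Type I error (probability α) occurs when we reject a true H₀.
A Type II error (probability β) occurs when we fail to reject a false H₀.

Answer: The alarm sounds when there is no fire (false alarm)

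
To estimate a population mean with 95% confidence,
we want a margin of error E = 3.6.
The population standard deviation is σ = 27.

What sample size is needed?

Answer: n = 217

Derivation:
z_0.025 = 1.960
n = (z×σ/E)² = (1.960×27/3.6)²
n = 216.0900
Round up: n = 217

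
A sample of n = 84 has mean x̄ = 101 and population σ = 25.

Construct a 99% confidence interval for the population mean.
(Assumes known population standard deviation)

Answer: (93.9734, 108.0266)

Derivation:
Confidence level: 99%, α = 0.01
z_0.005 = 2.576
SE = σ/√n = 25/√84 = 2.7277
Margin of error = 2.576 × 2.7277 = 7.0266
CI: x̄ ± margin = 101 ± 7.0266
CI: (93.9734, 108.0266)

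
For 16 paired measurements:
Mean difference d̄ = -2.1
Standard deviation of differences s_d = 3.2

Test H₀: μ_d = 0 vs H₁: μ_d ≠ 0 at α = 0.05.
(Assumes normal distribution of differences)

Answer: t = -2.6250, reject H₀

Derivation:
df = n - 1 = 15
SE = s_d/√n = 3.2/√16 = 0.8000
t = d̄/SE = -2.1/0.8000 = -2.6250
Critical value: t_{0.025,15} = ±2.131
p-value ≈ 0.0191
Decision: reject H₀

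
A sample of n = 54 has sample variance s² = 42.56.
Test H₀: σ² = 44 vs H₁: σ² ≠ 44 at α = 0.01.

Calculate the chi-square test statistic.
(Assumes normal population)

df = n - 1 = 53
χ² = (n-1)s²/σ₀² = 53×42.56/44 = 51.2655
Critical values: χ²_{0.995,53} = 30.230, χ²_{0.005,53} = 83.253
Rejection region: χ² < 30.230 or χ² > 83.253
Decision: fail to reject H₀

Answer: χ² = 51.2655, fail to reject H₀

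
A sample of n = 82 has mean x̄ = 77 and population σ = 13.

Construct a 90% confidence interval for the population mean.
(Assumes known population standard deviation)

Answer: (74.6384, 79.3616)

Derivation:
Confidence level: 90%, α = 0.1
z_0.05 = 1.645
SE = σ/√n = 13/√82 = 1.4356
Margin of error = 1.645 × 1.4356 = 2.3616
CI: x̄ ± margin = 77 ± 2.3616
CI: (74.6384, 79.3616)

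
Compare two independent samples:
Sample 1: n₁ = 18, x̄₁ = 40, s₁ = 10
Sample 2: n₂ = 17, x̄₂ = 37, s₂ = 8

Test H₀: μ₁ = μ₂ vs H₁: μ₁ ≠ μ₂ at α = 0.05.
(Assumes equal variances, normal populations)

Answer: t = 0.9763, fail to reject H₀

Derivation:
Pooled variance: s²_p = [17×10² + 16×8²]/(33) = 82.5455
s_p = 9.0855
SE = s_p×√(1/n₁ + 1/n₂) = 9.0855×√(1/18 + 1/17) = 3.0727
t = (x̄₁ - x̄₂)/SE = (40 - 37)/3.0727 = 0.9763
df = 33, t-critical = ±2.035
Decision: fail to reject H₀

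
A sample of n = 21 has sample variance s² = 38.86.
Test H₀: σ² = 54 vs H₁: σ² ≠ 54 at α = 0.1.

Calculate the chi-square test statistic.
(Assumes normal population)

Answer: χ² = 14.3926, fail to reject H₀

Derivation:
df = n - 1 = 20
χ² = (n-1)s²/σ₀² = 20×38.86/54 = 14.3926
Critical values: χ²_{0.95,20} = 10.851, χ²_{0.05,20} = 31.410
Rejection region: χ² < 10.851 or χ² > 31.410
Decision: fail to reject H₀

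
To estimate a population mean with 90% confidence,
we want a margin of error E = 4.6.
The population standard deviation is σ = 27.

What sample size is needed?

Answer: n = 94

Derivation:
z_0.05 = 1.645
n = (z×σ/E)² = (1.645×27/4.6)²
n = 93.2274
Round up: n = 94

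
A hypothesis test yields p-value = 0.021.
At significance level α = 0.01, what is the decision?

Compare p-value to α:
0.021 ≥ 0.01
Decision: fail to reject H₀

Answer: fail to reject H₀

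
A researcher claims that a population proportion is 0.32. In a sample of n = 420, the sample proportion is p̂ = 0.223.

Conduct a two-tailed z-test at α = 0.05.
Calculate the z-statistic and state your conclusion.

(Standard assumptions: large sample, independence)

H₀: p = 0.32, H₁: p ≠ 0.32
Standard error: SE = √(p₀(1-p₀)/n) = √(0.32×0.68/420) = 0.022762
z-statistic: z = (p̂ - p₀)/SE = (0.223 - 0.32)/0.022762 = -4.2615
Critical value: z_0.025 = ±1.960
p-value < 0.0001
Decision: reject H₀ at α = 0.05

Answer: z = -4.2615, reject H₀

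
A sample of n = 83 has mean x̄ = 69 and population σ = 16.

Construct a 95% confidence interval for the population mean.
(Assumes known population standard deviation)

Confidence level: 95%, α = 0.05
z_0.025 = 1.960
SE = σ/√n = 16/√83 = 1.7562
Margin of error = 1.960 × 1.7562 = 3.4422
CI: x̄ ± margin = 69 ± 3.4422
CI: (65.5578, 72.4422)

Answer: (65.5578, 72.4422)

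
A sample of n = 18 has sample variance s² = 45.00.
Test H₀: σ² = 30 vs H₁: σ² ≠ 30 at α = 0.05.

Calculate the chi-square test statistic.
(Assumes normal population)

Answer: χ² = 25.5000, fail to reject H₀

Derivation:
df = n - 1 = 17
χ² = (n-1)s²/σ₀² = 17×45.00/30 = 25.5000
Critical values: χ²_{0.975,17} = 7.564, χ²_{0.025,17} = 30.191
Rejection region: χ² < 7.564 or χ² > 30.191
Decision: fail to reject H₀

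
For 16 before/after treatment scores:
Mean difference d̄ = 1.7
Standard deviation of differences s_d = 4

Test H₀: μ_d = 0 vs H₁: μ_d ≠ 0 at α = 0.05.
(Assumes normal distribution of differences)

Answer: t = 1.7000, fail to reject H₀

Derivation:
df = n - 1 = 15
SE = s_d/√n = 4/√16 = 1.0000
t = d̄/SE = 1.7/1.0000 = 1.7000
Critical value: t_{0.025,15} = ±2.131
p-value ≈ 0.1098
Decision: fail to reject H₀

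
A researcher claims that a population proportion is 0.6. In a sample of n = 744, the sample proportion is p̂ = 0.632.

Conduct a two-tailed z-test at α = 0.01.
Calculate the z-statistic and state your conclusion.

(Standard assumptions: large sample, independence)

H₀: p = 0.6, H₁: p ≠ 0.6
Standard error: SE = √(p₀(1-p₀)/n) = √(0.6×0.4/744) = 0.017961
z-statistic: z = (p̂ - p₀)/SE = (0.632 - 0.6)/0.017961 = 1.7816
Critical value: z_0.005 = ±2.576
p-value = 0.0748
Decision: fail to reject H₀ at α = 0.01

Answer: z = 1.7816, fail to reject H₀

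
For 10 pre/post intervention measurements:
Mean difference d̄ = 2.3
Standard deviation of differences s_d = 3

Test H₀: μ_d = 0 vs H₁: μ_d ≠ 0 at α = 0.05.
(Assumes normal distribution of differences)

Answer: t = 2.4244, reject H₀

Derivation:
df = n - 1 = 9
SE = s_d/√n = 3/√10 = 0.9487
t = d̄/SE = 2.3/0.9487 = 2.4244
Critical value: t_{0.025,9} = ±2.262
p-value ≈ 0.0383
Decision: reject H₀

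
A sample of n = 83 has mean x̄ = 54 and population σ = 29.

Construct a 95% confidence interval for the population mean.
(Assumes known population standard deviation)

Answer: (47.7609, 60.2391)

Derivation:
Confidence level: 95%, α = 0.05
z_0.025 = 1.960
SE = σ/√n = 29/√83 = 3.1832
Margin of error = 1.960 × 3.1832 = 6.2391
CI: x̄ ± margin = 54 ± 6.2391
CI: (47.7609, 60.2391)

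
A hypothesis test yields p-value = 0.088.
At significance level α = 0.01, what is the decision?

Answer: fail to reject H₀

Derivation:
Compare p-value to α:
0.088 ≥ 0.01
Decision: fail to reject H₀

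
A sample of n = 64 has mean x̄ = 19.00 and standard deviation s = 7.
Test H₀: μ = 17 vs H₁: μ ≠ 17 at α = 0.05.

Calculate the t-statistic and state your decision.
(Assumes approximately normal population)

Answer: t = 2.2857, reject H₀

Derivation:
df = n - 1 = 63
SE = s/√n = 7/√64 = 0.8750
t = (x̄ - μ₀)/SE = (19.00 - 17)/0.8750 = 2.2857
Critical value: t_{0.025,63} = ±1.998
p-value ≈ 0.0256
Decision: reject H₀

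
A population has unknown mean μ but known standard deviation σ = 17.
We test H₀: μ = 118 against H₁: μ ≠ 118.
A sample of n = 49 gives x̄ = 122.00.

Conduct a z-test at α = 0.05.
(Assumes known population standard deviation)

Answer: z = 1.6470, fail to reject H₀

Derivation:
Standard error: SE = σ/√n = 17/√49 = 2.4286
z-statistic: z = (x̄ - μ₀)/SE = (122.00 - 118)/2.4286 = 1.6470
Critical value: ±1.960
p-value = 0.0996
Decision: fail to reject H₀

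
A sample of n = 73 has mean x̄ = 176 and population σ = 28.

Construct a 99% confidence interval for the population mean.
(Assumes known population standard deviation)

Answer: (167.5579, 184.4421)

Derivation:
Confidence level: 99%, α = 0.01
z_0.005 = 2.576
SE = σ/√n = 28/√73 = 3.2772
Margin of error = 2.576 × 3.2772 = 8.4421
CI: x̄ ± margin = 176 ± 8.4421
CI: (167.5579, 184.4421)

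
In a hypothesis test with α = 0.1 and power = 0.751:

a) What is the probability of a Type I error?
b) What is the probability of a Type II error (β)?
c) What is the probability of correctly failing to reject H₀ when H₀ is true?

a) Type I error probability = α = 0.1
b) Power = P(reject H₀ | H₁ true) = 1 - β = 0.751, so Type II error probability = β = 1 - Power = 0.249
c) P(fail to reject H₀ | H₀ true) = 1 - α = 0.9

Answer: a) 0.1, b) 0.249, c) 0.9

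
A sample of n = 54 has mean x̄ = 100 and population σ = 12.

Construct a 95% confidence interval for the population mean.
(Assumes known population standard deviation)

Confidence level: 95%, α = 0.05
z_0.025 = 1.960
SE = σ/√n = 12/√54 = 1.6330
Margin of error = 1.960 × 1.6330 = 3.2007
CI: x̄ ± margin = 100 ± 3.2007
CI: (96.7993, 103.2007)

Answer: (96.7993, 103.2007)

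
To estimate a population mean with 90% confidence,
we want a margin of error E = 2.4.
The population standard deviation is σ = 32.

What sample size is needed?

Answer: n = 482

Derivation:
z_0.05 = 1.645
n = (z×σ/E)² = (1.645×32/2.4)²
n = 481.0711
Round up: n = 482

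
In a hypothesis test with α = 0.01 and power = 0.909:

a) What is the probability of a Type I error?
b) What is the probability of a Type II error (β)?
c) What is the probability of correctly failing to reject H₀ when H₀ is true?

a) Type I error probability = α = 0.01
b) Power = P(reject H₀ | H₁ true) = 1 - β = 0.909, so Type II error probability = β = 1 - Power = 0.091
c) P(fail to reject H₀ | H₀ true) = 1 - α = 0.99

Answer: a) 0.01, b) 0.091, c) 0.99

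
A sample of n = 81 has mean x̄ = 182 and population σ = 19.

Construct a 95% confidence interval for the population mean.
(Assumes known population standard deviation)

Answer: (177.8622, 186.1378)

Derivation:
Confidence level: 95%, α = 0.05
z_0.025 = 1.960
SE = σ/√n = 19/√81 = 2.1111
Margin of error = 1.960 × 2.1111 = 4.1378
CI: x̄ ± margin = 182 ± 4.1378
CI: (177.8622, 186.1378)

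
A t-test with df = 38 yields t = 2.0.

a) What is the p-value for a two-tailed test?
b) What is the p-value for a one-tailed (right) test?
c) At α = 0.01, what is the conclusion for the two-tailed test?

Using t-distribution with df = 38:
a) Two-tailed: p = 2×P(T > 2.0) = 0.0527
b) One-tailed: p = P(T > 2.0) = 0.0263
c) 0.0527 ≥ 0.01, fail to reject H₀

Answer: a) 0.0527, b) 0.0263, c) fail to reject H₀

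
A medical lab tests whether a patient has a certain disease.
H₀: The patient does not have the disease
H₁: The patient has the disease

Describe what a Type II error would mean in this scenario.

Type I error: rejecting H₀ when it is actually true (false positive).
Type II error: failing to reject H₀ when H₁ is actually true (false negative).

Answer: Failing to diagnose a patient who actually has the disease (false negative)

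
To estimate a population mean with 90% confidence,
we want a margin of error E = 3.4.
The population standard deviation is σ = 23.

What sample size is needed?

z_0.05 = 1.645
n = (z×σ/E)² = (1.645×23/3.4)²
n = 123.8311
Round up: n = 124

Answer: n = 124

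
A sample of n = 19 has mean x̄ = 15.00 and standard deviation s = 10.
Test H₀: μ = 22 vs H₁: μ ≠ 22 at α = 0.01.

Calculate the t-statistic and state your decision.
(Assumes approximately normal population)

df = n - 1 = 18
SE = s/√n = 10/√19 = 2.2942
t = (x̄ - μ₀)/SE = (15.00 - 22)/2.2942 = -3.0512
Critical value: t_{0.005,18} = ±2.878
p-value ≈ 0.0069
Decision: reject H₀

Answer: t = -3.0512, reject H₀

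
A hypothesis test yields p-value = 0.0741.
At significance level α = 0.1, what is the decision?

Answer: reject H₀

Derivation:
Compare p-value to α:
0.0741 < 0.1
Decision: reject H₀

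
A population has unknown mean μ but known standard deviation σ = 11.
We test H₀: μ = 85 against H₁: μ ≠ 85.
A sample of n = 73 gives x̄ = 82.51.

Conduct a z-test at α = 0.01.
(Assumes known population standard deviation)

Standard error: SE = σ/√n = 11/√73 = 1.2875
z-statistic: z = (x̄ - μ₀)/SE = (82.51 - 85)/1.2875 = -1.9340
Critical value: ±2.576
p-value = 0.0531
Decision: fail to reject H₀

Answer: z = -1.9340, fail to reject H₀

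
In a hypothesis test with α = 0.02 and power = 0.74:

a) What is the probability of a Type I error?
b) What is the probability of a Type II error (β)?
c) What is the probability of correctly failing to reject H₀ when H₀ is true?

Answer: a) 0.02, b) 0.26, c) 0.98

Derivation:
a) Type I error probability = α = 0.02
b) Power = P(reject H₀ | H₁ true) = 1 - β = 0.74, so Type II error probability = β = 1 - Power = 0.26
c) P(fail to reject H₀ | H₀ true) = 1 - α = 0.98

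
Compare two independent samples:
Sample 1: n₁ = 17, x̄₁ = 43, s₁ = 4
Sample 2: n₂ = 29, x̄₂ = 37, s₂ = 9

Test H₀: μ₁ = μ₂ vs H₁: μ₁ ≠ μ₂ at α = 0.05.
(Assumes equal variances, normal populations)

Pooled variance: s²_p = [16×4² + 28×9²]/(44) = 57.3636
s_p = 7.5739
SE = s_p×√(1/n₁ + 1/n₂) = 7.5739×√(1/17 + 1/29) = 2.3135
t = (x̄₁ - x̄₂)/SE = (43 - 37)/2.3135 = 2.5935
df = 44, t-critical = ±2.015
Decision: reject H₀

Answer: t = 2.5935, reject H₀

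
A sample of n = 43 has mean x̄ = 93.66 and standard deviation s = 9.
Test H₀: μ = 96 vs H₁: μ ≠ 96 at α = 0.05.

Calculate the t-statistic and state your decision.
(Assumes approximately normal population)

Answer: t = -1.7049, fail to reject H₀

Derivation:
df = n - 1 = 42
SE = s/√n = 9/√43 = 1.3725
t = (x̄ - μ₀)/SE = (93.66 - 96)/1.3725 = -1.7049
Critical value: t_{0.025,42} = ±2.018
p-value ≈ 0.0956
Decision: fail to reject H₀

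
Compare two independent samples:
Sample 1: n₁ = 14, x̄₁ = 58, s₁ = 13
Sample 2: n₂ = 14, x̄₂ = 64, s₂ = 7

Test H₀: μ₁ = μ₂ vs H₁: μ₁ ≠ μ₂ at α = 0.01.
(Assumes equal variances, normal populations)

Answer: t = -1.5205, fail to reject H₀

Derivation:
Pooled variance: s²_p = [13×13² + 13×7²]/(26) = 109.0000
s_p = 10.4403
SE = s_p×√(1/n₁ + 1/n₂) = 10.4403×√(1/14 + 1/14) = 3.9461
t = (x̄₁ - x̄₂)/SE = (58 - 64)/3.9461 = -1.5205
df = 26, t-critical = ±2.779
Decision: fail to reject H₀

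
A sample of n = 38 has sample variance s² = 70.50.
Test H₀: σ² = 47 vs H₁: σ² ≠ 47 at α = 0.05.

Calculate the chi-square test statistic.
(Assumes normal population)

df = n - 1 = 37
χ² = (n-1)s²/σ₀² = 37×70.50/47 = 55.5000
Critical values: χ²_{0.975,37} = 22.106, χ²_{0.025,37} = 55.668
Rejection region: χ² < 22.106 or χ² > 55.668
Decision: fail to reject H₀

Answer: χ² = 55.5000, fail to reject H₀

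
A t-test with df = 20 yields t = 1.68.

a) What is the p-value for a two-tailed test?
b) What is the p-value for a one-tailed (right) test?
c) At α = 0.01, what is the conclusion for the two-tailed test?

Answer: a) 0.1085, b) 0.0543, c) fail to reject H₀

Derivation:
Using t-distribution with df = 20:
a) Two-tailed: p = 2×P(T > 1.68) = 0.1085
b) One-tailed: p = P(T > 1.68) = 0.0543
c) 0.1085 ≥ 0.01, fail to reject H₀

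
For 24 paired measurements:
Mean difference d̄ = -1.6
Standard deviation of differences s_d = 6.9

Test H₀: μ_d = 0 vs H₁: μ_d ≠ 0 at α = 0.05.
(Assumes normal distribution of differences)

df = n - 1 = 23
SE = s_d/√n = 6.9/√24 = 1.4085
t = d̄/SE = -1.6/1.4085 = -1.1360
Critical value: t_{0.025,23} = ±2.069
p-value ≈ 0.2677
Decision: fail to reject H₀

Answer: t = -1.1360, fail to reject H₀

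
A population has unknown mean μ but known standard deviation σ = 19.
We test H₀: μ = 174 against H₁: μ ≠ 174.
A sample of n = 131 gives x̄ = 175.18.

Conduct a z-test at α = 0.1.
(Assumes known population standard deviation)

Standard error: SE = σ/√n = 19/√131 = 1.6600
z-statistic: z = (x̄ - μ₀)/SE = (175.18 - 174)/1.6600 = 0.7108
Critical value: ±1.645
p-value = 0.4772
Decision: fail to reject H₀

Answer: z = 0.7108, fail to reject H₀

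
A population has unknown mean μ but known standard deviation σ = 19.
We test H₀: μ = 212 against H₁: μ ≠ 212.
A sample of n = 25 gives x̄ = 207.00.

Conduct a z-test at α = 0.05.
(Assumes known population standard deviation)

Answer: z = -1.3158, fail to reject H₀

Derivation:
Standard error: SE = σ/√n = 19/√25 = 3.8000
z-statistic: z = (x̄ - μ₀)/SE = (207.00 - 212)/3.8000 = -1.3158
Critical value: ±1.960
p-value = 0.1882
Decision: fail to reject H₀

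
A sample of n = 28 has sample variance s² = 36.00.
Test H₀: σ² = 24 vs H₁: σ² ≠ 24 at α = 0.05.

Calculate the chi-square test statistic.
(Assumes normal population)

df = n - 1 = 27
χ² = (n-1)s²/σ₀² = 27×36.00/24 = 40.5000
Critical values: χ²_{0.975,27} = 14.573, χ²_{0.025,27} = 43.195
Rejection region: χ² < 14.573 or χ² > 43.195
Decision: fail to reject H₀

Answer: χ² = 40.5000, fail to reject H₀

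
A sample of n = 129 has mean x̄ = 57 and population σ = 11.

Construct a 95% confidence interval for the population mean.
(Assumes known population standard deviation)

Answer: (55.1017, 58.8983)

Derivation:
Confidence level: 95%, α = 0.05
z_0.025 = 1.960
SE = σ/√n = 11/√129 = 0.9685
Margin of error = 1.960 × 0.9685 = 1.8983
CI: x̄ ± margin = 57 ± 1.8983
CI: (55.1017, 58.8983)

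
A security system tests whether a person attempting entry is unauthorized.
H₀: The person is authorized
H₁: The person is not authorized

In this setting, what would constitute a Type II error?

Type I error (α): Rejecting H₀ when H₀ is true
Type II error (β): Failing to reject H₀ when H₁ is true

Answer: Granting entry to an unauthorized person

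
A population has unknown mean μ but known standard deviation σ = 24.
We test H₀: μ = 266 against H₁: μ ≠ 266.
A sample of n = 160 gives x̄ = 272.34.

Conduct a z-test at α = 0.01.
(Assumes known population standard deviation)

Standard error: SE = σ/√n = 24/√160 = 1.8974
z-statistic: z = (x̄ - μ₀)/SE = (272.34 - 266)/1.8974 = 3.3414
Critical value: ±2.576
p-value = 0.0008
Decision: reject H₀

Answer: z = 3.3414, reject H₀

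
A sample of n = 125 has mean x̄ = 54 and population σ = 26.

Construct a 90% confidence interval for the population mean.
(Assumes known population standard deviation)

Confidence level: 90%, α = 0.1
z_0.05 = 1.645
SE = σ/√n = 26/√125 = 2.3255
Margin of error = 1.645 × 2.3255 = 3.8254
CI: x̄ ± margin = 54 ± 3.8254
CI: (50.1746, 57.8254)

Answer: (50.1746, 57.8254)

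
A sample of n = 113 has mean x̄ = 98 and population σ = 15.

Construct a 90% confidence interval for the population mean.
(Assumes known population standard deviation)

Answer: (95.6787, 100.3213)

Derivation:
Confidence level: 90%, α = 0.1
z_0.05 = 1.645
SE = σ/√n = 15/√113 = 1.4111
Margin of error = 1.645 × 1.4111 = 2.3213
CI: x̄ ± margin = 98 ± 2.3213
CI: (95.6787, 100.3213)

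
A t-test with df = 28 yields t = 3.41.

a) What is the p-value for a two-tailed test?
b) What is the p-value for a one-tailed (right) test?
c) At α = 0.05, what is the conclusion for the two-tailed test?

Using t-distribution with df = 28:
a) Two-tailed: p = 2×P(T > 3.41) = 0.0020
b) One-tailed: p = P(T > 3.41) = 0.0010
c) 0.0020 < 0.05, reject H₀

Answer: a) 0.0020, b) 0.0010, c) reject H₀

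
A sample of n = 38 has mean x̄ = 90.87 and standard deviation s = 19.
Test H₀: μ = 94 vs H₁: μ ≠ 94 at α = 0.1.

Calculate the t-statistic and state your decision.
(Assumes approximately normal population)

df = n - 1 = 37
SE = s/√n = 19/√38 = 3.0822
t = (x̄ - μ₀)/SE = (90.87 - 94)/3.0822 = -1.0155
Critical value: t_{0.05,37} = ±1.687
p-value ≈ 0.3165
Decision: fail to reject H₀

Answer: t = -1.0155, fail to reject H₀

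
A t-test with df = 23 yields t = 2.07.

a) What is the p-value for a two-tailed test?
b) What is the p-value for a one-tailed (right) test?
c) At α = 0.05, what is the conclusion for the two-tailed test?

Answer: a) 0.0499, b) 0.0249, c) reject H₀

Derivation:
Using t-distribution with df = 23:
a) Two-tailed: p = 2×P(T > 2.07) = 0.0499
b) One-tailed: p = P(T > 2.07) = 0.0249
c) 0.0499 < 0.05, reject H₀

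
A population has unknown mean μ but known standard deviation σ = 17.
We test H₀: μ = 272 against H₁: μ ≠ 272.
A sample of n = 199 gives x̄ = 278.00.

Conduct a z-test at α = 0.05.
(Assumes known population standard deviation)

Standard error: SE = σ/√n = 17/√199 = 1.2051
z-statistic: z = (x̄ - μ₀)/SE = (278.00 - 272)/1.2051 = 4.9788
Critical value: ±1.960
p-value < 0.0001
Decision: reject H₀

Answer: z = 4.9788, reject H₀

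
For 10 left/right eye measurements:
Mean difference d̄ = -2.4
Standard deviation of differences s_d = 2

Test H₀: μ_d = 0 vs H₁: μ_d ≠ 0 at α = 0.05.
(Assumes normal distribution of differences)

df = n - 1 = 9
SE = s_d/√n = 2/√10 = 0.6325
t = d̄/SE = -2.4/0.6325 = -3.7945
Critical value: t_{0.025,9} = ±2.262
p-value ≈ 0.0043
Decision: reject H₀

Answer: t = -3.7945, reject H₀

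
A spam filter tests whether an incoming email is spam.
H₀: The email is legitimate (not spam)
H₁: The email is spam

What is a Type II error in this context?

Answer: Letting a spam email through to the inbox

Derivation:
Type I error: rejecting H₀ when it is actually true (false positive).
Type II error: failing to reject H₀ when H₁ is actually true (false negative).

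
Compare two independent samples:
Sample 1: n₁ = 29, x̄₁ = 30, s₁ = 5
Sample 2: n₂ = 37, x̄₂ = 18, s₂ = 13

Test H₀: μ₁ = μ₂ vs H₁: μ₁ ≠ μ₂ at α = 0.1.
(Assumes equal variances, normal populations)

Pooled variance: s²_p = [28×5² + 36×13²]/(64) = 106.0000
s_p = 10.2956
SE = s_p×√(1/n₁ + 1/n₂) = 10.2956×√(1/29 + 1/37) = 2.5534
t = (x̄₁ - x̄₂)/SE = (30 - 18)/2.5534 = 4.6996
df = 64, t-critical = ±1.669
Decision: reject H₀

Answer: t = 4.6996, reject H₀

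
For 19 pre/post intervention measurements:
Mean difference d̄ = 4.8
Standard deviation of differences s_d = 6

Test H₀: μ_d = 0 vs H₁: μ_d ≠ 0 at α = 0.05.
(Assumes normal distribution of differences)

df = n - 1 = 18
SE = s_d/√n = 6/√19 = 1.3765
t = d̄/SE = 4.8/1.3765 = 3.4871
Critical value: t_{0.025,18} = ±2.101
p-value ≈ 0.0026
Decision: reject H₀

Answer: t = 3.4871, reject H₀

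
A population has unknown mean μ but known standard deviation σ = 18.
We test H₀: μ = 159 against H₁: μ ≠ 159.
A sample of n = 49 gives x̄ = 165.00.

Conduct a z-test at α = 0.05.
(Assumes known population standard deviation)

Answer: z = 2.3334, reject H₀

Derivation:
Standard error: SE = σ/√n = 18/√49 = 2.5714
z-statistic: z = (x̄ - μ₀)/SE = (165.00 - 159)/2.5714 = 2.3334
Critical value: ±1.960
p-value = 0.0196
Decision: reject H₀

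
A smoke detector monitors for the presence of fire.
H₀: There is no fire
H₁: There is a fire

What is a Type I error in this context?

Type I error (α): Rejecting H₀ when H₀ is true
Type II error (β): Failing to reject H₀ when H₁ is true

Answer: The alarm sounds when there is no fire (false alarm)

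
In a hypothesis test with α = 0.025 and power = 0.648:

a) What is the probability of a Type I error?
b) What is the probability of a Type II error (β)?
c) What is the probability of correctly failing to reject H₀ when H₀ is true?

a) Type I error probability = α = 0.025
b) Power = P(reject H₀ | H₁ true) = 1 - β = 0.648, so Type II error probability = β = 1 - Power = 0.352
c) P(fail to reject H₀ | H₀ true) = 1 - α = 0.975

Answer: a) 0.025, b) 0.352, c) 0.975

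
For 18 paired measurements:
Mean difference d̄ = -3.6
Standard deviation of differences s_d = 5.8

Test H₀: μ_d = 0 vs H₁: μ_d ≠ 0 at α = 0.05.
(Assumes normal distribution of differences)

Answer: t = -2.6333, reject H₀

Derivation:
df = n - 1 = 17
SE = s_d/√n = 5.8/√18 = 1.3671
t = d̄/SE = -3.6/1.3671 = -2.6333
Critical value: t_{0.025,17} = ±2.110
p-value ≈ 0.0174
Decision: reject H₀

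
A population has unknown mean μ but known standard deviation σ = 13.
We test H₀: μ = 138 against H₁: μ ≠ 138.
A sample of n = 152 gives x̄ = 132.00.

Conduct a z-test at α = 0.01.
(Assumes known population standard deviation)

Standard error: SE = σ/√n = 13/√152 = 1.0544
z-statistic: z = (x̄ - μ₀)/SE = (132.00 - 138)/1.0544 = -5.6904
Critical value: ±2.576
p-value < 0.0001
Decision: reject H₀

Answer: z = -5.6904, reject H₀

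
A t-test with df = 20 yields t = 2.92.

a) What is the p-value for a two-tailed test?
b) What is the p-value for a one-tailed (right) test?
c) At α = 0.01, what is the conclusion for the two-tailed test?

Using t-distribution with df = 20:
a) Two-tailed: p = 2×P(T > 2.92) = 0.0085
b) One-tailed: p = P(T > 2.92) = 0.0042
c) 0.0085 < 0.01, reject H₀

Answer: a) 0.0085, b) 0.0042, c) reject H₀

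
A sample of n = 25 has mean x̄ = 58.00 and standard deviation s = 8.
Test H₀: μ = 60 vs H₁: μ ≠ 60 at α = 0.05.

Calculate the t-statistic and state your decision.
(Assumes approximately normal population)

df = n - 1 = 24
SE = s/√n = 8/√25 = 1.6000
t = (x̄ - μ₀)/SE = (58.00 - 60)/1.6000 = -1.2500
Critical value: t_{0.025,24} = ±2.064
p-value ≈ 0.2234
Decision: fail to reject H₀

Answer: t = -1.2500, fail to reject H₀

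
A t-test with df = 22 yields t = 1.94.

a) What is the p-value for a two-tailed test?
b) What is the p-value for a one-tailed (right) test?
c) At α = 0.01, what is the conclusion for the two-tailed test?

Using t-distribution with df = 22:
a) Two-tailed: p = 2×P(T > 1.94) = 0.0653
b) One-tailed: p = P(T > 1.94) = 0.0327
c) 0.0653 ≥ 0.01, fail to reject H₀

Answer: a) 0.0653, b) 0.0327, c) fail to reject H₀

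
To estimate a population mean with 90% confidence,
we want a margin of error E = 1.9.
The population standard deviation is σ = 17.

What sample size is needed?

Answer: n = 217

Derivation:
z_0.05 = 1.645
n = (z×σ/E)² = (1.645×17/1.9)²
n = 216.6319
Round up: n = 217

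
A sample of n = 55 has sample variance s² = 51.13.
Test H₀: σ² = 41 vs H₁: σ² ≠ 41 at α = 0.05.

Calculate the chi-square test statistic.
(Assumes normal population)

df = n - 1 = 54
χ² = (n-1)s²/σ₀² = 54×51.13/41 = 67.3420
Critical values: χ²_{0.975,54} = 35.586, χ²_{0.025,54} = 76.192
Rejection region: χ² < 35.586 or χ² > 76.192
Decision: fail to reject H₀

Answer: χ² = 67.3420, fail to reject H₀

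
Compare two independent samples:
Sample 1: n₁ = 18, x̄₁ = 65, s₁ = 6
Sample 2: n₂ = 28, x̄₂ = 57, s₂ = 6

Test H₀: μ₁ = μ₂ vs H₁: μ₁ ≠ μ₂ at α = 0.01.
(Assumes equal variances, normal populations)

Answer: t = 4.4133, reject H₀

Derivation:
Pooled variance: s²_p = [17×6² + 27×6²]/(44) = 36.0000
s_p = 6.0000
SE = s_p×√(1/n₁ + 1/n₂) = 6.0000×√(1/18 + 1/28) = 1.8127
t = (x̄₁ - x̄₂)/SE = (65 - 57)/1.8127 = 4.4133
df = 44, t-critical = ±2.692
Decision: reject H₀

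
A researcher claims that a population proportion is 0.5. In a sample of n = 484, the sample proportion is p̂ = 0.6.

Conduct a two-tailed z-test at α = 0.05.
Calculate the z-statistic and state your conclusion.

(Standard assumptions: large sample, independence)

Answer: z = 4.4001, reject H₀

Derivation:
H₀: p = 0.5, H₁: p ≠ 0.5
Standard error: SE = √(p₀(1-p₀)/n) = √(0.5×0.5/484) = 0.022727
z-statistic: z = (p̂ - p₀)/SE = (0.6 - 0.5)/0.022727 = 4.4001
Critical value: z_0.025 = ±1.960
p-value < 0.0001
Decision: reject H₀ at α = 0.05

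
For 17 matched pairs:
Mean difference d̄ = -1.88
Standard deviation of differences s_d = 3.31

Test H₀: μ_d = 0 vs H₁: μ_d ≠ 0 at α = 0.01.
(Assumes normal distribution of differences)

df = n - 1 = 16
SE = s_d/√n = 3.31/√17 = 0.8028
t = d̄/SE = -1.88/0.8028 = -2.3418
Critical value: t_{0.005,16} = ±2.921
p-value ≈ 0.0325
Decision: fail to reject H₀

Answer: t = -2.3418, fail to reject H₀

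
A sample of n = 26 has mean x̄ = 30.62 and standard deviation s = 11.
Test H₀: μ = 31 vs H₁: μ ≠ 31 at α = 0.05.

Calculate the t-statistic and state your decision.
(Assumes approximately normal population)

Answer: t = -0.1761, fail to reject H₀

Derivation:
df = n - 1 = 25
SE = s/√n = 11/√26 = 2.1573
t = (x̄ - μ₀)/SE = (30.62 - 31)/2.1573 = -0.1761
Critical value: t_{0.025,25} = ±2.060
p-value ≈ 0.8616
Decision: fail to reject H₀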